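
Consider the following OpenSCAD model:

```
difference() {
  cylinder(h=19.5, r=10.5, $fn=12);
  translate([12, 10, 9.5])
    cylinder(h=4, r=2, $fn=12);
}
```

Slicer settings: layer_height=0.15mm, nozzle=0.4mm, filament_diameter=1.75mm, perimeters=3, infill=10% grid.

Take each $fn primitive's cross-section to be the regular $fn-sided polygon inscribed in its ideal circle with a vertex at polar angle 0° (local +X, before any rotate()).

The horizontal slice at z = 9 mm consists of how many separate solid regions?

1

At z = 9 mm: the r=10.5 cylinder contributes a regular 12-gon of circumradius 10.5; the cylinder at (12, 10) is absent (z outside [9.5, 13.5]); Subtracting the remaining from the first: none of the subtracted shapes is present at this height, so the r=10.5 cylinder is unchanged — 1 connected region. The result has 1 disconnected region.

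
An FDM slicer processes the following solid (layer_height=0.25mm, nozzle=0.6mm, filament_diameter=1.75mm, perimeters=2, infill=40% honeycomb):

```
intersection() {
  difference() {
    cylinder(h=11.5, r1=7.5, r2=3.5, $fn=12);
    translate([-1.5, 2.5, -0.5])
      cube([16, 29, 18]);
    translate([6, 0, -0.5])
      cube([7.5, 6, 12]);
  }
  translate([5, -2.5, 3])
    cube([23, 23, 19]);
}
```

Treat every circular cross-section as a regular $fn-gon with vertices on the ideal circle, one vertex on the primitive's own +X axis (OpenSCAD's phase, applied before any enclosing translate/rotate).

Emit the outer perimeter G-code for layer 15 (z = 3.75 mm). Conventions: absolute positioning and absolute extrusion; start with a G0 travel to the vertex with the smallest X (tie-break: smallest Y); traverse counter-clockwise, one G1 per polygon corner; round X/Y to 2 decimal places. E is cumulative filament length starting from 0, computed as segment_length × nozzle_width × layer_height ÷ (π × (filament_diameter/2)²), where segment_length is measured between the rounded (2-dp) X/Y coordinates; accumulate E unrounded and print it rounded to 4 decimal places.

At z = 3.75 mm: the cone: at t=0.326 of its height the radius interpolates to r₁+(r₂−r₁)t = 6.196, giving a regular 12-gon of that circumradius; the 16×29 cube at (-1.5, 2.5) contributes its full rectangle; the cube at (6, 0) is present — its section is the full 7.5×6 rectangle; Taking the first minus the rest: starting from the cone, the 16×29 cube at (-1.5, 2.5) partially overlaps it — only the 19.38 mm² overlap (of its 464.00 mm²) is removed, clipping the outline; the 7.5×6 cube at (6, 0) partially overlaps it — only the 0.07 mm² overlap (of its 45.00 mm²) is removed, clipping the outline — 1 connected region; the cube at (5, -2.5) is present — its section is the full 23×23 rectangle; Taking the intersection: the 23×23 cube at (5, -2.5) partially overlaps the result so far; clipping to the common part keeps 4.23 mm² — 1 connected region. The outline is a single polygon with 7 vertices. Extrusion per mm of travel: 0.6 × 0.25 / (π × 0.875²) = 0.062363. Accumulating E over each segment gives final E = 0.7115.

G0 X5.00 Y-2.50 Z3.75
G1 X5.53 Y-2.50 E0.0331
G1 X6.20 Y0.00 E0.1945
G1 X6.00 Y0.00 E0.2069
G1 X6.00 Y0.73 E0.2525
G1 X5.53 Y2.50 E0.3667
G1 X5.00 Y2.50 E0.3997
G1 X5.00 Y-2.50 E0.7115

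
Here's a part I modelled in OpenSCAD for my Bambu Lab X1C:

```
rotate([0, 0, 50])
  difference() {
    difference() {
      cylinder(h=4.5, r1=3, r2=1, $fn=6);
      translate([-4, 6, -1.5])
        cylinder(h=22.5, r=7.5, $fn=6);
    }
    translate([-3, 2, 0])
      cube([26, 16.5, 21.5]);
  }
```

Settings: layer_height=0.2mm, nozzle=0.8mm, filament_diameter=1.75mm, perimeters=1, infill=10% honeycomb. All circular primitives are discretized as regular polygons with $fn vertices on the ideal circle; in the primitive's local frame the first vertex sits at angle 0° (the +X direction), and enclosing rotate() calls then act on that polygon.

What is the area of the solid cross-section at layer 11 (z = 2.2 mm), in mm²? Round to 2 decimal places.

At z = 2.2 mm: the cone (r1=3→r2=1) has section circumradius 2.022 here — a regular 6-gon (area = (6/2)·2.022²·sin(360°/6) = 10.62 mm²); the r=7.5 cylinder at (-4, 6) contributes a regular 6-gon of circumradius 7.5 (area = (6/2)·7.500²·sin(360°/6) = 146.14 mm²); Taking the first minus the rest: starting from the cone (10.62 mm²), the r=7.5 cylinder at (-4, 6) partially overlaps it — only the 4.48 mm² overlap (of its 146.14 mm²) is removed, clipping the outline — area = 6.14 mm²; the 26×16.5 cube at (-3, 2) contributes its full rectangle (area 429.00 mm²); Taking the first minus the rest: starting from the result so far (6.14 mm²), the 26×16.5 cube at (-3, 2) misses the remaining region (no effect) — area = 6.14 mm²; (whole slice rotated 50° about Z — lengths, areas and connectivity unchanged). Overall, the cross-section is a single solid region. Net area = 6.14 mm².

6.14 mm²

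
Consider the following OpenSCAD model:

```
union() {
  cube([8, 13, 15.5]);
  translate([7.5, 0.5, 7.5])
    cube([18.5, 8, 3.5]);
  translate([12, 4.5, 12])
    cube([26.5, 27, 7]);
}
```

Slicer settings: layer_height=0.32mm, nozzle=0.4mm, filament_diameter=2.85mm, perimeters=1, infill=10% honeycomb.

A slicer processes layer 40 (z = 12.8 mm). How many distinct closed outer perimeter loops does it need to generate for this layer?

2

At z = 12.8 mm: the cube (footprint 8×13) is included at this height; the cube at (7.5, 0.5) is not intersected at this z (z outside [7.5, 11]); the 26.5×27 cube at (12, 4.5) contributes its full rectangle; Taking the union: the 2 present regions are separate (no shared area or edge), so areas and boundary lengths simply add and each stays a separate island — 2 connected regions. The result has 2 disconnected regions.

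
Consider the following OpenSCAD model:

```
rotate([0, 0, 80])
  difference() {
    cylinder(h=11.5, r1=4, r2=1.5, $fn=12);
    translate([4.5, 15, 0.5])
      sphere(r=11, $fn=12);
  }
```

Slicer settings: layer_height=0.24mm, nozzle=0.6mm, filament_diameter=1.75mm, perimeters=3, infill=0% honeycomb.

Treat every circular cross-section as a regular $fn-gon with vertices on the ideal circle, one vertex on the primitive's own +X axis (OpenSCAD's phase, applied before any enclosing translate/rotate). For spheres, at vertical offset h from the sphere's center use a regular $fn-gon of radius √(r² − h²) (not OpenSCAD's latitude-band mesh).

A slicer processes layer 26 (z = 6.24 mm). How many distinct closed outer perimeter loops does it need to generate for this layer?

At z = 6.24 mm: the cone (r1=4→r2=1.5) has section circumradius 2.643 here — a regular 12-gon; the sphere at (4.5, 15): section is a regular 12-gon, circumradius = √(r²−h²) = √(11²−5.74²) = 9.384; Taking the first minus the rest: starting from the cone, the r=11 sphere at (4.5, 15) misses the remaining region (no effect) — 1 connected region; (whole slice rotated 80° about Z — lengths, areas and connectivity unchanged). The result has 1 disconnected region.

1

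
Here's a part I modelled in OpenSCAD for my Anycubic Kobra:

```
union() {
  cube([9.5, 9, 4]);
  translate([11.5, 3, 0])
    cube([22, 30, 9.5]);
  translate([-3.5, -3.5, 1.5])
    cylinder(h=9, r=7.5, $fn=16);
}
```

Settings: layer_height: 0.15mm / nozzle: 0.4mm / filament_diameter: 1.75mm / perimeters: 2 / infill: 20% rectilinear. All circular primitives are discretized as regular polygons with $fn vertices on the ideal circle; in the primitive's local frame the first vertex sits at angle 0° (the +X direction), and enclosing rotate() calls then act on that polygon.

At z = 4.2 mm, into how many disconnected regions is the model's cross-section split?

2

At z = 4.2 mm: the cube does not reach this height (z outside [0, 4]); the 22×30 cube at (11.5, 3) contributes its full rectangle; the r=7.5 cylinder at (-3.5, -3.5) gives a regular 16-gon of circumradius 7.5 (constant along its height); Combining (union): the 2 present regions are separate (no shared area or edge), so areas and boundary lengths simply add and each stays a separate island — 2 connected regions. The result has 2 disconnected regions.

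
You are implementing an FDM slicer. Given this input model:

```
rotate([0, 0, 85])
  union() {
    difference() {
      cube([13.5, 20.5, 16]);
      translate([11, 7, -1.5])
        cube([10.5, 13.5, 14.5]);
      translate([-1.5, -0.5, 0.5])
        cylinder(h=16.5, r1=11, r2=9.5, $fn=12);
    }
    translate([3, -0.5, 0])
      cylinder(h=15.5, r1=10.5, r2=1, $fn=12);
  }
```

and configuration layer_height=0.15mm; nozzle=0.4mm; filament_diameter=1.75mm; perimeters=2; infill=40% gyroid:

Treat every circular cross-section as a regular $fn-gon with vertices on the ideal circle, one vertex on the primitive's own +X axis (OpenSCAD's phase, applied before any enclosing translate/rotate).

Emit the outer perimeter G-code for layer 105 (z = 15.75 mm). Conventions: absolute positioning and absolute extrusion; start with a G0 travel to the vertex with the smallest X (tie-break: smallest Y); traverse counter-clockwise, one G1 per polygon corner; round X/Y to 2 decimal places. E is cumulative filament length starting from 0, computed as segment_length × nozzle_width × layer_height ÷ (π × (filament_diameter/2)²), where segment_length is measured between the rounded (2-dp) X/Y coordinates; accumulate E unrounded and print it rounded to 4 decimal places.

At z = 15.75 mm: the cube (footprint 13.5×20.5) is included at this height; the cube at (11, 7) does not reach this height (z outside [-1.5, 13]); the cone at (-1.5, -0.5) (r1=11→r2=9.5) has section circumradius 9.614 here — a regular 12-gon; Subtracting the remaining from the first: starting from the 13.5×20.5 cube, the cone at (-1.5, -0.5) partially overlaps it — only the 51.17 mm² overlap (of its 277.27 mm²) is removed, clipping the outline — 1 connected region; the cone at (3, -0.5) is not intersected at this z (z outside [0, 15.5]); Combining (union): only the result so far is present, so the union is just that shape — 1 connected region; (whole slice rotated 85° about Z — lengths, areas and connectivity unchanged). The outline is a single polygon with 7 vertices. Extrusion per mm of travel: 0.4 × 0.15 / (π × 0.875²) = 0.024945. Accumulating E over each segment gives final E = 1.6011.

G0 X-20.42 Y1.79 Z15.75
G1 X-8.68 Y0.76 E0.2940
G1 X-7.51 Y3.98 E0.3794
G1 X-3.70 Y7.18 E0.5036
G1 X0.70 Y7.95 E0.6150
G1 X1.18 Y13.45 E0.7527
G1 X-19.25 Y15.24 E1.2643
G1 X-20.42 Y1.79 E1.6011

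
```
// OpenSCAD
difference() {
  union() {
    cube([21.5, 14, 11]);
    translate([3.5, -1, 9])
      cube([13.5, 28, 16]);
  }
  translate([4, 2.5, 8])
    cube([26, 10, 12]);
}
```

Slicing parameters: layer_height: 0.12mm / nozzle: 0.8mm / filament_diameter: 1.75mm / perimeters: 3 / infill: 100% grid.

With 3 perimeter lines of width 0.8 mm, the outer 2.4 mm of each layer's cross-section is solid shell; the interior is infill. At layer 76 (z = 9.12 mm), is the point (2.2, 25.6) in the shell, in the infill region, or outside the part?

outside

At z = 9.12 mm: the cube is present — its section is the full 21.5×14 rectangle; the cube at (3.5, -1) (footprint 13.5×28) is included at this height; Combining (union): the regions partially overlap (shared area 189.00 mm²), so overlapping operands fuse into one piece — 1 connected region; the 26×10 cube at (4, 2.5) contributes its full rectangle; After the difference (first − rest): starting from the result so far, the 26×10 cube at (4, 2.5) partially overlaps it — only the 175.00 mm² overlap (of its 260.00 mm²) is removed, clipping the outline — 1 connected region. Overall, the cross-section is a single solid region. The nearest boundary edge runs (3.50, 14.00)→(3.50, 27.00); distance from the point to it = 1.30 mm. The point is not inside any of the regions above, so it lies outside the cross-section (1.30 mm from the nearest boundary).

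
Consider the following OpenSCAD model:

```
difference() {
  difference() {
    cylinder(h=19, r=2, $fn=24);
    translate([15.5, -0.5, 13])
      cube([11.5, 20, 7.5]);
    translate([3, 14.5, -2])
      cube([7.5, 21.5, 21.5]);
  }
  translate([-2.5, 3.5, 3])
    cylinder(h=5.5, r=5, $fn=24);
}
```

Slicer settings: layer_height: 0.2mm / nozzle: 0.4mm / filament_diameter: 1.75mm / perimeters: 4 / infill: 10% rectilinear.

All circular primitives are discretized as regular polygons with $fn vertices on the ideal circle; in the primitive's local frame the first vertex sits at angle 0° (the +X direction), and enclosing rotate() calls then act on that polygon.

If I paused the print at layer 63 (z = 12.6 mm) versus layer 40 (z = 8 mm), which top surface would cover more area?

Layer 63 (z = 12.6): the r=2 cylinder contributes a regular 24-gon of circumradius 2 (area = (24/2)·2.000²·sin(360°/24) = 12.42 mm²); the cube at (15.5, -0.5) is not intersected at this z (z outside [13, 20.5]); the 7.5×21.5 cube at (3, 14.5) contributes its full rectangle (area 161.25 mm²); After the difference (first − rest): starting from the r=2 cylinder (12.42 mm²), the 7.5×21.5 cube at (3, 14.5) misses the remaining region (no effect) — area = 12.42 mm²; the cylinder at (-2.5, 3.5) does not reach this height (z outside [3, 8.5]); Subtracting the remaining from the first: none of the subtracted shapes is present at this height, so the result so far is unchanged — area = 12.42 mm². So its area = 12.42 mm². Layer 40 (z = 8): the cylinder: section is a regular 24-gon, circumradius r=2 (area = (24/2)·2.000²·sin(360°/24) = 12.42 mm²); the cube at (15.5, -0.5) is absent (z outside [13, 20.5]); the cube at (3, 14.5) (footprint 7.5×21.5) is included at this height (area 161.25 mm²); Subtracting the remaining from the first: starting from the r=2 cylinder (12.42 mm²), the 7.5×21.5 cube at (3, 14.5) misses the remaining region (no effect) — area = 12.42 mm²; the r=5 cylinder at (-2.5, 3.5) contributes a regular 24-gon of circumradius 5 (area = (24/2)·5.000²·sin(360°/24) = 77.65 mm²); Taking the first minus the rest: starting from that combined region (12.42 mm²), the r=5 cylinder at (-2.5, 3.5) partially overlaps it — only the 8.34 mm² overlap (of its 77.65 mm²) is removed, clipping the outline — area = 4.09 mm². So its area = 4.09 mm². Layer 63 is larger (12.42 vs 4.09 mm²).

layer 63 (z = 12.6 mm)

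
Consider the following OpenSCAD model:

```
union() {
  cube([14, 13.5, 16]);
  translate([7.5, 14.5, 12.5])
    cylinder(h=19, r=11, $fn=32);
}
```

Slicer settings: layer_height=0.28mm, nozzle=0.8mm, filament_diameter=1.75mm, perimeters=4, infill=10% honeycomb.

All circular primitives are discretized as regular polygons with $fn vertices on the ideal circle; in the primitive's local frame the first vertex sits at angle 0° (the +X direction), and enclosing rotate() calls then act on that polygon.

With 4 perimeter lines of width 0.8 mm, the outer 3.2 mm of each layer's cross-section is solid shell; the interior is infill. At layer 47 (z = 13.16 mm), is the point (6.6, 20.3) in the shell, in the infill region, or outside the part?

At z = 13.16 mm: the cube (footprint 14×13.5) is included at this height; the cylinder at (7.5, 14.5): section is a regular 32-gon, circumradius r=11; Combining (union): the regions partially overlap (shared area 128.12 mm²), so overlapping operands fuse into one piece — 1 connected region. Overall, the cross-section is a single solid region. The nearest boundary edge runs (5.35, 25.29)→(7.50, 25.50); distance from the point to it = 5.09 mm. The point is inside the cross-section and 5.09 mm from the nearest boundary — more than the 3.2 mm shell width (4 × 0.8), so it's in the infill interior.

infill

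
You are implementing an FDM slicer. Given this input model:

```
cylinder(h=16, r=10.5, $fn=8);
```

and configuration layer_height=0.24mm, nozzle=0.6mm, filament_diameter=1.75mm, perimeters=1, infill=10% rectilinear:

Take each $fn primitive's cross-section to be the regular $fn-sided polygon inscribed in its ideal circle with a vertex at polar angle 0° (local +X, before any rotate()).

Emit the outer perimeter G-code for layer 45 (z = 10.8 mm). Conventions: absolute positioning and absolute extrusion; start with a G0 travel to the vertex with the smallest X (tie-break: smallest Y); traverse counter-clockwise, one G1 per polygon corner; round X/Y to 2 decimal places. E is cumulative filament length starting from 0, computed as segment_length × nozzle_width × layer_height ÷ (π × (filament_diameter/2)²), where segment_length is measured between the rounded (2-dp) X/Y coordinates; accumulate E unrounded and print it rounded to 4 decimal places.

G0 X-10.50 Y0.00 Z10.80
G1 X-7.42 Y-7.42 E0.4810
G1 X0.00 Y-10.50 E0.9619
G1 X7.42 Y-7.42 E1.4429
G1 X10.50 Y0.00 E1.9239
G1 X7.42 Y7.42 E2.4049
G1 X0.00 Y10.50 E2.8858
G1 X-7.42 Y7.42 E3.3668
G1 X-10.50 Y0.00 E3.8478

At z = 10.8 mm: the cylinder: section is a regular 8-gon, circumradius r=10.5. The outline is a single polygon with 8 vertices. Extrusion per mm of travel: 0.6 × 0.24 / (π × 0.875²) = 0.059868. Accumulating E over each segment gives final E = 3.8478.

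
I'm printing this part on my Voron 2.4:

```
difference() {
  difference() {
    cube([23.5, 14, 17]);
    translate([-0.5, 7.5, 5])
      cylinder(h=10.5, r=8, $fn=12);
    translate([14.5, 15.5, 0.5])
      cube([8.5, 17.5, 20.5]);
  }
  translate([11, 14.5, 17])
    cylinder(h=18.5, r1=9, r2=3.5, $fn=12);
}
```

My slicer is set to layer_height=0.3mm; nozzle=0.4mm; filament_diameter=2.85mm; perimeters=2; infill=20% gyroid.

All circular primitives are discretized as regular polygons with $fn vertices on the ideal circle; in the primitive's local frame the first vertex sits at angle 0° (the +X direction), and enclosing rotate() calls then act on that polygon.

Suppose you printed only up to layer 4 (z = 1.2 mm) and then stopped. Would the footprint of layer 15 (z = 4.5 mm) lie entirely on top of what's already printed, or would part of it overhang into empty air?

entirely on top

Compare the two slices. At z = 1.2: the cube is present — its section is the full 23.5×14 rectangle (area 329.00 mm²); the cylinder at (-0.5, 7.5) does not reach this height (z outside [5, 15.5]); the cube at (14.5, 15.5) is present — its section is the full 8.5×17.5 rectangle (area 148.75 mm²); After the difference (first − rest): starting from the 23.5×14 cube (329.00 mm²), the 8.5×17.5 cube at (14.5, 15.5) misses the remaining region (no effect) — area = 329.00 mm²; the cone at (11, 14.5) is not intersected at this z (z outside [17, 35.5]); After the difference (first − rest): none of the subtracted shapes is present at this height, so that combined region is unchanged — area = 329.00 mm². At z = 4.5: the cube is present — its section is the full 23.5×14 rectangle (area 329.00 mm²); the cylinder at (-0.5, 7.5) does not reach this height (z outside [5, 15.5]); the 8.5×17.5 cube at (14.5, 15.5) contributes its full rectangle (area 148.75 mm²); After the difference (first − rest): starting from the 23.5×14 cube (329.00 mm²), the 8.5×17.5 cube at (14.5, 15.5) misses the remaining region (no effect) — area = 329.00 mm²; the cone at (11, 14.5) is not intersected at this z (z outside [17, 35.5]); Subtracting the remaining from the first: none of the subtracted shapes is present at this height, so that combined region is unchanged — area = 329.00 mm². Checking containment: the cross-section at z = 4.5 is a subset of the cross-section at z = 1.2.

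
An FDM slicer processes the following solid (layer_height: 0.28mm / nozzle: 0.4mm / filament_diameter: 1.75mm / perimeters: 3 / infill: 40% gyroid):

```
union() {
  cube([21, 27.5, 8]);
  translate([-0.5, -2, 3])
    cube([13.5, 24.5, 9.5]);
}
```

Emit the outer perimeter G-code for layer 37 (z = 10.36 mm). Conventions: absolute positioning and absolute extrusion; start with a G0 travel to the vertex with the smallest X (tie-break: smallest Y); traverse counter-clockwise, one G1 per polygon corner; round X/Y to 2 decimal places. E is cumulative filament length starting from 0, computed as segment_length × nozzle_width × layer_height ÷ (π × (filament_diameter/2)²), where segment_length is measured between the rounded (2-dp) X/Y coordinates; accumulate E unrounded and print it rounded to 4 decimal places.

At z = 10.36 mm: the cube is absent (z outside [0, 8]); the cube at (-0.5, -2) (footprint 13.5×24.5) is included at this height; Combining (union): only the 13.5×24.5 cube at (-0.5, -2) is present, so the union is just that shape — 1 connected region. The outline is a single polygon with 4 vertices. Extrusion per mm of travel: 0.4 × 0.28 / (π × 0.875²) = 0.046564. Accumulating E over each segment gives final E = 3.5389.

G0 X-0.50 Y-2.00 Z10.36
G1 X13.00 Y-2.00 E0.6286
G1 X13.00 Y22.50 E1.7694
G1 X-0.50 Y22.50 E2.3981
G1 X-0.50 Y-2.00 E3.5389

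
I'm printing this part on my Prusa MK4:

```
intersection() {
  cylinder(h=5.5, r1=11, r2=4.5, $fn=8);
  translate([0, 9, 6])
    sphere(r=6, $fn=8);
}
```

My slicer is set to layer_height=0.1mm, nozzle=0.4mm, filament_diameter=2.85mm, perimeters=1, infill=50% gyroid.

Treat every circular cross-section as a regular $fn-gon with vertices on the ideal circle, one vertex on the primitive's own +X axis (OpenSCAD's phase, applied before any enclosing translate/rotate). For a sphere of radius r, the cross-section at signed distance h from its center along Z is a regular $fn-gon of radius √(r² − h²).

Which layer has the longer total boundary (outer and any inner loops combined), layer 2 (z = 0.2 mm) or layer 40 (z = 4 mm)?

Layer 2 (z = 0.2): the cone contributes a regular 8-gon of circumradius 10.764 (interpolated between r1=11 and r2=4.5 at t=0.036) (perimeter = 2·8·10.764·sin(180°/8) = 65.91 mm); the sphere at (0, 9): section is a regular 8-gon, circumradius = √(r²−h²) = √(6²−5.8²) = 1.536 (perimeter = 2·8·1.536·sin(180°/8) = 9.41 mm); After intersecting: the r=6 sphere at (0, 9) lies inside the cone, so the common part is the r=6 sphere at (0, 9) itself — boundary = 9.41 mm. So its perimeter = 9.41 mm. Layer 40 (z = 4): the cone (r1=11→r2=4.5) has section circumradius 6.273 here — a regular 8-gon (perimeter = 2·8·6.273·sin(180°/8) = 38.41 mm); the r=6 sphere at (0, 9) contributes a regular 8-gon of circumradius √(6²−2²) = 5.657 (perimeter = 2·8·5.657·sin(180°/8) = 34.64 mm); After intersecting: the r=6 sphere at (0, 9) partially overlaps the cone; clipping to the common part keeps 10.36 mm² — boundary = 15.31 mm. So its perimeter = 15.31 mm. Layer 40 is larger (15.31 vs 9.41 mm).

layer 40 (z = 4 mm)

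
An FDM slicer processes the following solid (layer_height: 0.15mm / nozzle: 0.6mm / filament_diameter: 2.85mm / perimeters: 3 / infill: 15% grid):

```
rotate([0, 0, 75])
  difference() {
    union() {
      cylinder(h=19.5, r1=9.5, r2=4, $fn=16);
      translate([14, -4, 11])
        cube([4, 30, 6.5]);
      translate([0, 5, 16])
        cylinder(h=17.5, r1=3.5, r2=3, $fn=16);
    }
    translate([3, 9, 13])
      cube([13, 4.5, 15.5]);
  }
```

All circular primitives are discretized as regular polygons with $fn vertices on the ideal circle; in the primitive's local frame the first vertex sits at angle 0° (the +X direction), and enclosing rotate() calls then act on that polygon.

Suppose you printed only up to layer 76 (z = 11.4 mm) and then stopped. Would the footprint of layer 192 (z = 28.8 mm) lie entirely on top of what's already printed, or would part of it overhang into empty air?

part overhangs

Compare the two slices. At z = 11.4: the cone (r1=9.5→r2=4) has section circumradius 6.285 here — a regular 16-gon (area = (16/2)·6.285²·sin(360°/16) = 120.92 mm²); the cube at (14, -4) (footprint 4×30) is included at this height (area 120.00 mm²); the cone at (0, 5) does not reach this height (z outside [16, 33.5]); Merging all regions: the 2 present regions are separate (no shared area or edge), so areas and boundary lengths simply add and each stays a separate island — area = 240.92 mm²; the cube at (3, 9) is absent (z outside [13, 28.5]); Subtracting the remaining from the first: none of the subtracted shapes is present at this height, so the result so far is unchanged — area = 240.92 mm²; (rotated 75° about Z; rotation is an isometry so areas/perimeters/island counts are preserved). At z = 28.8: the cone is not intersected at this z (z outside [0, 19.5]); the cube at (14, -4) does not reach this height (z outside [11, 17.5]); the cone at (0, 5) (r1=3.5→r2=3) has section circumradius 3.134 here — a regular 16-gon (area = (16/2)·3.134²·sin(360°/16) = 30.08 mm²); Combining (union): only the cone at (0, 5) is present, so the union is just that shape — area = 30.08 mm²; the cube at (3, 9) does not reach this height (z outside [13, 28.5]); Taking the first minus the rest: none of the subtracted shapes is present at this height, so the result so far is unchanged — area = 30.08 mm²; (rotated 75° about Z; rotation is an isometry so areas/perimeters/island counts are preserved). Checking containment: at z = 28.8 the cross-section extends beyond the z = 11.4 cross-section by about 9.21 mm².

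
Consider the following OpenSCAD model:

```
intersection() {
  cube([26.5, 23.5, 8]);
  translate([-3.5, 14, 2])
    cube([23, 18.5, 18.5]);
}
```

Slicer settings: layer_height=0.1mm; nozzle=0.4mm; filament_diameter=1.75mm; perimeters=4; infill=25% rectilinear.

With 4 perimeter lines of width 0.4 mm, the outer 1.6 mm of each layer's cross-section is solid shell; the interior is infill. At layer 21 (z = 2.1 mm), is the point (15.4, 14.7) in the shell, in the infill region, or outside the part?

At z = 2.1 mm: the cube (footprint 26.5×23.5) is included at this height; the cube at (-3.5, 14) (footprint 23×18.5) is included at this height; Taking the intersection: the 23×18.5 cube at (-3.5, 14) partially overlaps the 26.5×23.5 cube; clipping to the common part keeps 185.25 mm² — 1 connected region. Overall, the cross-section is a single solid region. The nearest boundary edge runs (19.50, 14.00)→(0.00, 14.00); distance from the point to it = 0.70 mm. The point is inside the cross-section, 0.70 mm from the nearest boundary — within the 1.6 mm shell band (4 × 0.4).

shell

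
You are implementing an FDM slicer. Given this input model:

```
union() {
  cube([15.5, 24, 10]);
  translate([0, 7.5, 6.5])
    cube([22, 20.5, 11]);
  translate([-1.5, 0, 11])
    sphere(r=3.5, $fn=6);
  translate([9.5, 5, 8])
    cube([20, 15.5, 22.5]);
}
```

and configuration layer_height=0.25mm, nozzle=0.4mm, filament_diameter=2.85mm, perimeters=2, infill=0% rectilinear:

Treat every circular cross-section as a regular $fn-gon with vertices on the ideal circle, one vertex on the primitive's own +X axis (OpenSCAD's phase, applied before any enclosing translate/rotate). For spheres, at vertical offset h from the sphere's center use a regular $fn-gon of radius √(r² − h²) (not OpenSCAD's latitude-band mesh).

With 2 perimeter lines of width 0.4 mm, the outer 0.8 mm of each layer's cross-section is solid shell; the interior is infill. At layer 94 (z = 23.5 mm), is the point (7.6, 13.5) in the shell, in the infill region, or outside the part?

outside

At z = 23.5 mm: the cube is absent (z outside [0, 10]); the cube at (0, 7.5) does not reach this height (z outside [6.5, 17.5]); the sphere at (-1.5, 0) is not intersected at this z (|z−center|=12.500 > r=3.5); the cube at (9.5, 5) is present — its section is the full 20×15.5 rectangle; Combining (union): only the 20×15.5 cube at (9.5, 5) is present, so the union is just that shape — 1 connected region. Overall, the cross-section is a single solid region. The nearest boundary edge runs (9.50, 20.50)→(9.50, 5.00); distance from the point to it = 1.90 mm. The point is not inside any of the regions above, so it lies outside the cross-section (1.90 mm from the nearest boundary).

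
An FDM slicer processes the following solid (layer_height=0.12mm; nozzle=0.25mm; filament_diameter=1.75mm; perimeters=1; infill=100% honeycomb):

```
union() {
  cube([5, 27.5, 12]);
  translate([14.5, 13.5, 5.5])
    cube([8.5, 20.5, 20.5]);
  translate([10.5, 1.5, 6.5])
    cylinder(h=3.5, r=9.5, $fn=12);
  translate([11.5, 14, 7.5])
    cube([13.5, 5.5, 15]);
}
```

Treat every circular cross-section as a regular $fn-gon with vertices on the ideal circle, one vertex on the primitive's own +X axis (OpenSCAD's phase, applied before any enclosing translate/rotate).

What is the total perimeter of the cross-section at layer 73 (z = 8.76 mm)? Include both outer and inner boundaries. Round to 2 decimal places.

169.11 mm

At z = 8.76 mm: the 5×27.5 cube contributes its full rectangle (perimeter 65.00 mm); the 8.5×20.5 cube at (14.5, 13.5) contributes its full rectangle (perimeter 58.00 mm); the r=9.5 cylinder at (10.5, 1.5) gives a regular 12-gon of circumradius 9.5 (constant along its height) (perimeter = 2·12·9.500·sin(180°/12) = 59.01 mm); the cube at (11.5, 14) (footprint 13.5×5.5) is included at this height (perimeter 38.00 mm); Taking the union: the regions partially overlap (shared area 72.14 mm²), so the edge portions inside another operand are dropped and the merged outline is re-measured after clipping — boundary = 169.11 mm. Overall, the cross-section has 2 separate islands. Total boundary length (outer) = 169.11 mm.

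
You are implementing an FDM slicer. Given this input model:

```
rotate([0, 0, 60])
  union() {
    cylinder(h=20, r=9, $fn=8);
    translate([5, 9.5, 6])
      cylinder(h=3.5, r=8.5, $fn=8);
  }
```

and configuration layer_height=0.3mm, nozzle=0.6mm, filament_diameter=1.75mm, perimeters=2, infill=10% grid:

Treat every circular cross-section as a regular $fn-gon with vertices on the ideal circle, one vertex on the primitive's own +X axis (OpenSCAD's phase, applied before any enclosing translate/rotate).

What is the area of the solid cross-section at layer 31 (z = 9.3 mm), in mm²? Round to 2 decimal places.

At z = 9.3 mm: the r=9 cylinder contributes a regular 8-gon of circumradius 9 (area = (8/2)·9.000²·sin(360°/8) = 229.10 mm²); the cylinder at (5, 9.5): section is a regular 8-gon, circumradius r=8.5 (area = (8/2)·8.500²·sin(360°/8) = 204.35 mm²); Taking the union: the regions partially overlap — summed areas 433.46 mm² minus the doubly-counted overlap 51.18 mm² gives 382.27 mm² — area = 382.27 mm²; (whole slice rotated 60° about Z — lengths, areas and connectivity unchanged). Overall, the cross-section is a single solid region. Net area = 382.27 mm².

382.27 mm²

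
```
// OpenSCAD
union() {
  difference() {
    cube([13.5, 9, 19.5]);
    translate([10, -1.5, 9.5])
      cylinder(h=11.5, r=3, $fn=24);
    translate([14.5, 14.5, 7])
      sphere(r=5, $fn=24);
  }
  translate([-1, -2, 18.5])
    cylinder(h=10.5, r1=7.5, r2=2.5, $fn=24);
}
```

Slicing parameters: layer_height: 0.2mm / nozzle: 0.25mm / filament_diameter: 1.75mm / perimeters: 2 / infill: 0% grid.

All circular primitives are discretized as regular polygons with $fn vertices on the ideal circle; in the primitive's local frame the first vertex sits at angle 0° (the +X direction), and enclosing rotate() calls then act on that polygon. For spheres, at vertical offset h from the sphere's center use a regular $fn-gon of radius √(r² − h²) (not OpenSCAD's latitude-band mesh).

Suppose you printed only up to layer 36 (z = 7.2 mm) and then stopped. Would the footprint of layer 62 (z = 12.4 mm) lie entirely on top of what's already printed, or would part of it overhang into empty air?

entirely on top

Compare the two slices. At z = 7.2: the cube (footprint 13.5×9) is included at this height (area 121.50 mm²); the cylinder at (10, -1.5) does not reach this height (z outside [9.5, 21]); the sphere at (14.5, 14.5): section is a regular 24-gon, circumradius = √(r²−h²) = √(5²−0.2²) = 4.996 (area = (24/2)·4.996²·sin(360°/24) = 77.52 mm²); Taking the first minus the rest: starting from the 13.5×9 cube (121.50 mm²), the r=5 sphere at (14.5, 14.5) misses the remaining region (no effect) — area = 121.50 mm²; the cone at (-1, -2) is absent (z outside [18.5, 29]); Merging all regions: only the result so far is present, so the union is just that shape — area = 121.50 mm². At z = 12.4: the cube (footprint 13.5×9) is included at this height (area 121.50 mm²); the r=3 cylinder at (10, -1.5) contributes a regular 24-gon of circumradius 3 (area = (24/2)·3.000²·sin(360°/24) = 27.95 mm²); the sphere at (14.5, 14.5) is not intersected at this z (|z−center|=5.400 > r=5); After the difference (first − rest): starting from the 13.5×9 cube (121.50 mm²), the r=3 cylinder at (10, -1.5) partially overlaps it — only the 5.42 mm² overlap (of its 27.95 mm²) is removed, clipping the outline — area = 116.08 mm²; the cone at (-1, -2) is absent (z outside [18.5, 29]); Combining (union): only the result so far is present, so the union is just that shape — area = 116.08 mm². Checking containment: the cross-section at z = 12.4 is a subset of the cross-section at z = 7.2.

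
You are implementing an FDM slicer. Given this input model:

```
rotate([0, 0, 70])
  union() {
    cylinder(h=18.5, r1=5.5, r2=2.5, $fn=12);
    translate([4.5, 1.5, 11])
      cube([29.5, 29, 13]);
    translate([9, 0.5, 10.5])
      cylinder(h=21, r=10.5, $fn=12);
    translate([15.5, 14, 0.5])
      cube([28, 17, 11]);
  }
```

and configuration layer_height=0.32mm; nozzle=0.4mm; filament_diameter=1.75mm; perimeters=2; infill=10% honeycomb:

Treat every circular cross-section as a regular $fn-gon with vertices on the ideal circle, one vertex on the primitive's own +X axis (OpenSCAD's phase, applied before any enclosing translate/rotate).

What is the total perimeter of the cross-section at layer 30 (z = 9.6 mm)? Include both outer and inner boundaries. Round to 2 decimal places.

114.49 mm

At z = 9.6 mm: the cone contributes a regular 12-gon of circumradius 3.943 (interpolated between r1=5.5 and r2=2.5 at t=0.519) (perimeter = 2·12·3.943·sin(180°/12) = 24.49 mm); the cube at (4.5, 1.5) is not intersected at this z (z outside [11, 24]); the cylinder at (9, 0.5) is not intersected at this z (z outside [10.5, 31.5]); the 28×17 cube at (15.5, 14) contributes its full rectangle (perimeter 90.00 mm); Merging all regions: the 2 present regions are separate (no shared area or edge), so areas and boundary lengths simply add and each stays a separate island — boundary = 114.49 mm; (whole slice rotated 70° about Z — lengths, areas and connectivity unchanged). Overall, the cross-section has 2 separate islands. Total boundary length (outer) = 114.49 mm.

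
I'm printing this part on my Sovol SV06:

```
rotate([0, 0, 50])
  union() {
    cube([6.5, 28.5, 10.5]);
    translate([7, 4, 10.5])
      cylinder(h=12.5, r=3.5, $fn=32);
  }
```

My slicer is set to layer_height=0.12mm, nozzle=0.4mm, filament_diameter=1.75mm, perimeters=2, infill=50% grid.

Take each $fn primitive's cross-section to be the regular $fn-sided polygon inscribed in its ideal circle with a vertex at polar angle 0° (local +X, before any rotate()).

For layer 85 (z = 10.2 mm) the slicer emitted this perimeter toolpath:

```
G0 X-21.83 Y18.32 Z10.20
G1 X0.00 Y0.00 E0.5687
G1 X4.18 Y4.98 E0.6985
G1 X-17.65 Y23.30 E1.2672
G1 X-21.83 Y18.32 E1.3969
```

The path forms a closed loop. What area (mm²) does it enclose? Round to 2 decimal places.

185.29 mm²

Apply the shoelace formula to the sequence of (X, Y) vertices; enclosed area = 185.29 mm².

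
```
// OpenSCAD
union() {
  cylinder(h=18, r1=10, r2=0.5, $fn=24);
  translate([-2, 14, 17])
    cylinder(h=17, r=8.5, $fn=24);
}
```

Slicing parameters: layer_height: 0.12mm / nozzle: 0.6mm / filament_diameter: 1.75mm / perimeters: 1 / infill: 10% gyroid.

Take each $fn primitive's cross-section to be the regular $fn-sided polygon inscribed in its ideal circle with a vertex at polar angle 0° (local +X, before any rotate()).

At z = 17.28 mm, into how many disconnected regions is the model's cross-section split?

2

At z = 17.28 mm: the cone: at t=0.960 of its height the radius interpolates to r₁+(r₂−r₁)t = 0.880, giving a regular 24-gon of that circumradius; the r=8.5 cylinder at (-2, 14) contributes a regular 24-gon of circumradius 8.5; Taking the union: the 2 present regions are separate (no shared area or edge), so areas and boundary lengths simply add and each stays a separate island — 2 connected regions. The result has 2 disconnected regions.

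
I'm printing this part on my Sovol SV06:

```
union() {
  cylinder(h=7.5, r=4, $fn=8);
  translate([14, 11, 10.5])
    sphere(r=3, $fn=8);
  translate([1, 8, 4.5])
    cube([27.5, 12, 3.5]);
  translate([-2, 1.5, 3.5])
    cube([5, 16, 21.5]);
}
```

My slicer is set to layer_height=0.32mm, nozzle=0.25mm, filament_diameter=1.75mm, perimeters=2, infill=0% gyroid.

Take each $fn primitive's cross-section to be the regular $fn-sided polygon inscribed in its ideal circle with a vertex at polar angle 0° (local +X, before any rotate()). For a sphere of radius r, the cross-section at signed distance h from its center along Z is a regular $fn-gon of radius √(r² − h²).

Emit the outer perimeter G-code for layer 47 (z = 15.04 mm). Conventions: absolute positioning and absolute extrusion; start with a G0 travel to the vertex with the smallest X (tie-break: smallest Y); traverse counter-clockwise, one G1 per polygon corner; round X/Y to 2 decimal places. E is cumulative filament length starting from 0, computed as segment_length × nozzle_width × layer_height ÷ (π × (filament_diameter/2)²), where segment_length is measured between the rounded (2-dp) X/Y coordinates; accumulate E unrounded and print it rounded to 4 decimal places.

G0 X-2.00 Y1.50 Z15.04
G1 X3.00 Y1.50 E0.1663
G1 X3.00 Y17.50 E0.6985
G1 X-2.00 Y17.50 E0.8648
G1 X-2.00 Y1.50 E1.3969

At z = 15.04 mm: the cylinder is absent (z outside [0, 7.5]); the sphere at (14, 11) does not reach this height (|z−center|=4.540 > r=3); the cube at (1, 8) is absent (z outside [4.5, 8]); the cube at (-2, 1.5) (footprint 5×16) is included at this height; Taking the union: only the 5×16 cube at (-2, 1.5) is present, so the union is just that shape — 1 connected region. The outline is a single polygon with 4 vertices. Extrusion per mm of travel: 0.25 × 0.32 / (π × 0.875²) = 0.033260. Accumulating E over each segment gives final E = 1.3969.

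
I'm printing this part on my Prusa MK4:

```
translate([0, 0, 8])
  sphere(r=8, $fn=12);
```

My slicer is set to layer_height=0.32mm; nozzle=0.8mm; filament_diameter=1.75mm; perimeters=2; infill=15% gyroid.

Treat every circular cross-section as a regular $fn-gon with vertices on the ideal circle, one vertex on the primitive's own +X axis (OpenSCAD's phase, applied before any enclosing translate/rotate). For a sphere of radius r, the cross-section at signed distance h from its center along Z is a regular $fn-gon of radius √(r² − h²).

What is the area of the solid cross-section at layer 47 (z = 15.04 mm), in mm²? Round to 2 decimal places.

43.32 mm²

At z = 15.04 mm: the sphere: section is a regular 12-gon, circumradius = √(r²−h²) = √(8²−7.04²) = 3.800 (area = (12/2)·3.800²·sin(360°/12) = 43.32 mm²). Overall, the cross-section is a single solid region. Net area = 43.32 mm².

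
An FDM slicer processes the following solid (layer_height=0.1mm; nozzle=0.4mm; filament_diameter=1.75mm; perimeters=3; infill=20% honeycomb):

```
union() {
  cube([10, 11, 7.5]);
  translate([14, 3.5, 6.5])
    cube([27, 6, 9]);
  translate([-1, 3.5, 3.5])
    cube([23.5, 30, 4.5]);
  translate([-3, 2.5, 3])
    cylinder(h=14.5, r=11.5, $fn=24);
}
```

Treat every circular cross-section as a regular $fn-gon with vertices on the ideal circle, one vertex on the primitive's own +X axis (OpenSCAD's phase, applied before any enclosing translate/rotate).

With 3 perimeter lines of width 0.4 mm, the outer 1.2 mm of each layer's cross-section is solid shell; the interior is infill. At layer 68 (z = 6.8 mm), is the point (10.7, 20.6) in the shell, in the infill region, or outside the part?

infill

At z = 6.8 mm: the cube (footprint 10×11) is included at this height; the cube at (14, 3.5) is present — its section is the full 27×6 rectangle; the cube at (-1, 3.5) is present — its section is the full 23.5×30 rectangle; the r=11.5 cylinder at (-3, 2.5) contributes a regular 24-gon of circumradius 11.5; Combining (union): the regions partially overlap (shared area 225.79 mm²), so overlapping operands fuse into one piece — 1 connected region. Overall, the cross-section is a single solid region. The nearest boundary edge runs (-1.00, 13.74)→(-1.00, 33.50); distance from the point to it = 11.70 mm. The point is inside the cross-section and 11.70 mm from the nearest boundary — more than the 1.2 mm shell width (3 × 0.4), so it's in the infill interior.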